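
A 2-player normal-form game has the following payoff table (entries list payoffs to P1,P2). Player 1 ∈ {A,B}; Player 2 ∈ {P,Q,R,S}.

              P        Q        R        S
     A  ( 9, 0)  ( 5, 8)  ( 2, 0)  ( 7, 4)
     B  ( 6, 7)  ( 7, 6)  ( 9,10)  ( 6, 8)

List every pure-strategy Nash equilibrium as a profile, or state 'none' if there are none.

Nash profiles: (B,R)

(A,P): not NE [P2→Q gives 8>0]
(A,Q): not NE [P1→B gives 7>5]
(A,R): not NE [P1→B gives 9>2; P2→Q gives 8>0]
(A,S): not NE [P2→Q gives 8>4]
(B,P): not NE [P1→A gives 9>6; P2→R gives 10>7]
(B,Q): not NE [P2→R gives 10>6]
(B,R): NE
(B,S): not NE [P1→A gives 7>6; P2→R gives 10>8]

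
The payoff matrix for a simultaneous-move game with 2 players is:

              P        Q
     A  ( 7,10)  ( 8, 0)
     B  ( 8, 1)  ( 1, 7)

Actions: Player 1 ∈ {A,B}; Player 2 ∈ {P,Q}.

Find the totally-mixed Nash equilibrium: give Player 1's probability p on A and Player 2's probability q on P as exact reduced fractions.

P1 indiff ⇒ q·7+(1-q)·8 = q·8+(1-q)·1 ⇒ q(-1) = (1-q)(-7) ⇒ q = 7/8
P2 indiff ⇒ p·10+(1-p)·1 = p·0+(1-p)·7 ⇒ p(10) = (1-p)(6) ⇒ p = 3/8

(p,q) = (3/8, 7/8)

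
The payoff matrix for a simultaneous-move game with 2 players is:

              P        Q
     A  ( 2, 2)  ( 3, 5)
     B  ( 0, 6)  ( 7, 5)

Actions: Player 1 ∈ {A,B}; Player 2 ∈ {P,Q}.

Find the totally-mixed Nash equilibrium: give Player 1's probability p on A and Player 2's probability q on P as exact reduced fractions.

P1 indiff ⇒ q·2+(1-q)·3 = q·0+(1-q)·7 ⇒ q(2) = (1-q)(4) ⇒ q = 2/3
P2 indiff ⇒ p·2+(1-p)·6 = p·5+(1-p)·5 ⇒ p(-3) = (1-p)(-1) ⇒ p = 1/4

p=1/4, q=2/3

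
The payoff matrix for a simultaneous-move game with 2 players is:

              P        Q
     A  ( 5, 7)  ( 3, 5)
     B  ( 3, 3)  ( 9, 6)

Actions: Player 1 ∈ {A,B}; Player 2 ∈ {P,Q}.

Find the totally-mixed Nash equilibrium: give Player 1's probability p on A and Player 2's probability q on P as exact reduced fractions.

P1 indiff ⇒ q·5+(1-q)·3 = q·3+(1-q)·9 ⇒ q(2) = (1-q)(6) ⇒ q = 3/4
P2 indiff ⇒ p·7+(1-p)·3 = p·5+(1-p)·6 ⇒ p(2) = (1-p)(3) ⇒ p = 3/5

(p,q) = (3/5, 3/4)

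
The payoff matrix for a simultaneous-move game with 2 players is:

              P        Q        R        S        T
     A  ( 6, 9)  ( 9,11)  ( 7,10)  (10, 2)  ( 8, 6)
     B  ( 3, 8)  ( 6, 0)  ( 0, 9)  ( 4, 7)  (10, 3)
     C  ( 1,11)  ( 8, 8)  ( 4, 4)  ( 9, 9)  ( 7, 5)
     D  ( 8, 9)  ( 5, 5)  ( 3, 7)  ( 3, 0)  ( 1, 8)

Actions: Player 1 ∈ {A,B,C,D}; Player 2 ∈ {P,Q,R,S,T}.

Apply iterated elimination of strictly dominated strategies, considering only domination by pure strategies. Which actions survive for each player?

P1 drop C (A beats it: P:6>1 Q:9>8 R:7>4 S:10>9 T:8>7)
P2 drop S (P beats it: A:9>2 B:8>7 D:9>0)
P2 drop T (P beats it: A:9>6 B:8>3 D:9>8)
P1 drop B (A beats it: P:6>3 Q:9>6 R:7>0)
P1→{A,D} P2→{P,Q,R}

IESDS → P1:{A,D} P2:{P,Q,R}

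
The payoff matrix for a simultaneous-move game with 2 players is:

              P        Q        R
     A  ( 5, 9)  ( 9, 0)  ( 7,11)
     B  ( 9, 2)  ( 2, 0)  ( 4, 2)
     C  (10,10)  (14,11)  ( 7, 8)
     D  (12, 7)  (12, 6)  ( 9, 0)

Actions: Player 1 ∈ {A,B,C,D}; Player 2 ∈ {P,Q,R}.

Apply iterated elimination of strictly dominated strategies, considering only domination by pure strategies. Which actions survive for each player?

P1 drop A (D beats it: P:12>5 Q:12>9 R:9>7)
P1 drop B (C beats it: P:10>9 Q:14>2 R:7>4)
P2 drop R (P beats it: C:10>8 D:7>0)
P1→{C,D} P2→{P,Q}

Survivors P1:{C,D} P2:{P,Q}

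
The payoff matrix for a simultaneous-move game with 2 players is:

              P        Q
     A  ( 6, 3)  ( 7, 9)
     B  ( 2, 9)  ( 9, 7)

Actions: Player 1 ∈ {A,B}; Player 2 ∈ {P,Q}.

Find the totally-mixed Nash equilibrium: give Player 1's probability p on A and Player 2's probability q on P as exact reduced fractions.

p=1/4, q=1/3

P1 indiff ⇒ q·6+(1-q)·7 = q·2+(1-q)·9 ⇒ q(4) = (1-q)(2) ⇒ q = 1/3
P2 indiff ⇒ p·3+(1-p)·9 = p·9+(1-p)·7 ⇒ p(-6) = (1-p)(-2) ⇒ p = 1/4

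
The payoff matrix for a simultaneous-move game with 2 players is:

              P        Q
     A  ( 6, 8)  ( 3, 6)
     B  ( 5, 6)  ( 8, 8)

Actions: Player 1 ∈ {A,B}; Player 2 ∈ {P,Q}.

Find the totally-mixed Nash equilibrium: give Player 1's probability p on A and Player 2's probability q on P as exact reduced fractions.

(p,q) = (1/2, 5/6)

P1 indiff ⇒ q·6+(1-q)·3 = q·5+(1-q)·8 ⇒ q(1) = (1-q)(5) ⇒ q = 5/6
P2 indiff ⇒ p·8+(1-p)·6 = p·6+(1-p)·8 ⇒ p(2) = (1-p)(2) ⇒ p = 1/2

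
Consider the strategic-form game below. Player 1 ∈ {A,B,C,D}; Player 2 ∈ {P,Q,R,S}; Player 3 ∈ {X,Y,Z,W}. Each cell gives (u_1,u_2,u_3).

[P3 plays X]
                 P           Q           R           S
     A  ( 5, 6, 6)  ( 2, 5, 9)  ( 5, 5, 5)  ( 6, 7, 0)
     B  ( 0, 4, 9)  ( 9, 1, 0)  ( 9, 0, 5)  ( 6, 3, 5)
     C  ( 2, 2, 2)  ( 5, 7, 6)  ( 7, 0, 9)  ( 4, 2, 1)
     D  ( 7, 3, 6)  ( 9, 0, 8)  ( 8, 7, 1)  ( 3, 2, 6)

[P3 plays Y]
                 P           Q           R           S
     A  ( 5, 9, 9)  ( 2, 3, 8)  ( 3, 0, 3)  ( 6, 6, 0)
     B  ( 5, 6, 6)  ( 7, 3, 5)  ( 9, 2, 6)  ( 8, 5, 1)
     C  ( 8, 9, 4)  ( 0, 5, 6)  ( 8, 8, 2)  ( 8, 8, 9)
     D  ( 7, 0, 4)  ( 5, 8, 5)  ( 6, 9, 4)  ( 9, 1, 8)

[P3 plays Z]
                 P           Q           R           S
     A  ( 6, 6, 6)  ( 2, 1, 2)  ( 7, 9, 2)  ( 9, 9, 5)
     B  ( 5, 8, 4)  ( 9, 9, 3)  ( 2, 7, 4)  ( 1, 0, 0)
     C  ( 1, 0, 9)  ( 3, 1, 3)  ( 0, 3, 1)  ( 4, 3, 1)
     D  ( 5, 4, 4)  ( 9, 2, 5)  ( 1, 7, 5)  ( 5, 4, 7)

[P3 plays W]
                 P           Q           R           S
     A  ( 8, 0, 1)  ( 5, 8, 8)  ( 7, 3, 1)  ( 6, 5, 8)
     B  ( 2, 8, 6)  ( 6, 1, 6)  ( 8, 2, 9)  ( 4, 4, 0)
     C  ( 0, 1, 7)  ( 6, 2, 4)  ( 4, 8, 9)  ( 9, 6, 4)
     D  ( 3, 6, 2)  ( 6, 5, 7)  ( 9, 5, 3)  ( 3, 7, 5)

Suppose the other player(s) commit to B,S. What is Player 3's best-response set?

argmax u_3 = {X}

u_3(X vs B,S) = 5
u_3(Y vs B,S) = 1
u_3(Z vs B,S) = 0
u_3(W vs B,S) = 0
max payoff 5 at {X}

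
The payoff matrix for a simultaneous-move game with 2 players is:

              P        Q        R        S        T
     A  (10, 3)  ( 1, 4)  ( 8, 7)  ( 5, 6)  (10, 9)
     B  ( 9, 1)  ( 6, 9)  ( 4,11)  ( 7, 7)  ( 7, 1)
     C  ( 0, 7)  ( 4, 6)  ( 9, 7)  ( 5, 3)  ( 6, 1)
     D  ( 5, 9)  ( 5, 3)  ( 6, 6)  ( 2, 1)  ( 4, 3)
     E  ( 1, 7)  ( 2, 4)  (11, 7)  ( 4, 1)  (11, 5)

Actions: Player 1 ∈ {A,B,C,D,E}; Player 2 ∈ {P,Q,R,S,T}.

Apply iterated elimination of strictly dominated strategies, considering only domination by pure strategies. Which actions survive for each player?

P2 drop Q (R beats it: A:7>4 B:11>9 C:7>6 D:6>3 E:7>4)
P1 drop D (A beats it: P:10>5 R:8>6 S:5>2 T:10>4)
P2 drop S (R beats it: A:7>6 B:11>7 C:7>3 E:7>1)
P1 drop B (A beats it: P:10>9 R:8>4 T:10>7)
P1 drop C (E beats it: P:1>0 R:11>9 T:11>6)
P1→{A,E} P2→{P,R,T}

Remaining: P1:{A,E} P2:{P,R,T}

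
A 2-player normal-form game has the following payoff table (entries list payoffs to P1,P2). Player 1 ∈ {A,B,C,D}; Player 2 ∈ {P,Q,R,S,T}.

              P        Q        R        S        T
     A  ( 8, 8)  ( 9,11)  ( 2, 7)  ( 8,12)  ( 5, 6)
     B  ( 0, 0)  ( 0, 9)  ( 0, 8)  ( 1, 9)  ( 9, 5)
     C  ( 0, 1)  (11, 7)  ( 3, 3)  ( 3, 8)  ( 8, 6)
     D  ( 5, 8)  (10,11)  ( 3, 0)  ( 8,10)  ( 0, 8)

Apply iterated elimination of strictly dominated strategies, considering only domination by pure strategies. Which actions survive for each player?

P2 drop P (Q beats it: A:11>8 B:9>0 C:7>1 D:11>8)
P2 drop R (Q beats it: A:11>7 B:9>8 C:7>3 D:11>0)
P2 drop T (Q beats it: A:11>6 B:9>5 C:7>6 D:11>8)
P1 drop B (A beats it: Q:9>0 S:8>1)
P1→{A,C,D} P2→{Q,S}

Remaining: P1:{A,C,D} P2:{Q,S}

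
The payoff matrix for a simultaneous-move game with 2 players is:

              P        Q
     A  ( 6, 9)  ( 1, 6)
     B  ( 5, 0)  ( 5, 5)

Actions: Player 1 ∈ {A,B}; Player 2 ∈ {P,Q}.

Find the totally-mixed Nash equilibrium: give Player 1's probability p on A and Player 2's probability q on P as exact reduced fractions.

P1 indiff ⇒ q·6+(1-q)·1 = q·5+(1-q)·5 ⇒ q(1) = (1-q)(4) ⇒ q = 4/5
P2 indiff ⇒ p·9+(1-p)·0 = p·6+(1-p)·5 ⇒ p(3) = (1-p)(5) ⇒ p = 5/8

p=5/8, q=4/5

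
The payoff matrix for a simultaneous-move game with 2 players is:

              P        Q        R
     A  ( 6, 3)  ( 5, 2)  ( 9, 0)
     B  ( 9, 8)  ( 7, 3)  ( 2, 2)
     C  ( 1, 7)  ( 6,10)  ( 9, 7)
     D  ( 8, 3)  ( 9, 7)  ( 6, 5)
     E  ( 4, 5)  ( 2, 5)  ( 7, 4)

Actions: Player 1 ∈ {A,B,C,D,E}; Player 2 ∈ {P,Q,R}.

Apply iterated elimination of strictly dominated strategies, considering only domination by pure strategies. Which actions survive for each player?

P1 drop E (A beats it: P:6>4 Q:5>2 R:9>7)
P2 drop R (Q beats it: A:2>0 B:3>2 C:10>7 D:7>5)
P1 drop A (B beats it: P:9>6 Q:7>5)
P1 drop C (B beats it: P:9>1 Q:7>6)
P1→{B,D} P2→{P,Q}

Remaining: P1:{B,D} P2:{P,Q}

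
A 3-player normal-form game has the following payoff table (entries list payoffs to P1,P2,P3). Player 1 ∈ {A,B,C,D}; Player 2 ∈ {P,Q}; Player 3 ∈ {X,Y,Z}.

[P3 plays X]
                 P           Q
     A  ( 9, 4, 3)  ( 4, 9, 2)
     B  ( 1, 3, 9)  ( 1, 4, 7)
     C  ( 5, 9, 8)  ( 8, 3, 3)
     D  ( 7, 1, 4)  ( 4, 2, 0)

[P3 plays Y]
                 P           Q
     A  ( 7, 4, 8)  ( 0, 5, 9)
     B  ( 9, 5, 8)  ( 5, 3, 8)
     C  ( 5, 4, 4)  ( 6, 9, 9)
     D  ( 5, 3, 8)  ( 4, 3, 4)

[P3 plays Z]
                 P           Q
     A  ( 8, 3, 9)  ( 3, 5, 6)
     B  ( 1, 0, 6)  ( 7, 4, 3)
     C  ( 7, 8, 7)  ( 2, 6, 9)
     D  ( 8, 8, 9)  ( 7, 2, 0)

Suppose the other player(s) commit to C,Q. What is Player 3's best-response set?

P3 best: {Y,Z}

u_3(X vs C,Q) = 3
u_3(Y vs C,Q) = 9
u_3(Z vs C,Q) = 9
max payoff 9 at {Y,Z}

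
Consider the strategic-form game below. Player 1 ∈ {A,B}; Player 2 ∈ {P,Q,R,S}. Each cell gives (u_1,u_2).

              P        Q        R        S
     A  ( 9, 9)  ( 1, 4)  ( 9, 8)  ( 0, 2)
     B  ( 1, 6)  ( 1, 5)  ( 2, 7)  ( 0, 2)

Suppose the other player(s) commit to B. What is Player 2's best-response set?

u_2(P vs B) = 6
u_2(Q vs B) = 5
u_2(R vs B) = 7
u_2(S vs B) = 2
max payoff 7 at {R}

argmax u_2 = {R}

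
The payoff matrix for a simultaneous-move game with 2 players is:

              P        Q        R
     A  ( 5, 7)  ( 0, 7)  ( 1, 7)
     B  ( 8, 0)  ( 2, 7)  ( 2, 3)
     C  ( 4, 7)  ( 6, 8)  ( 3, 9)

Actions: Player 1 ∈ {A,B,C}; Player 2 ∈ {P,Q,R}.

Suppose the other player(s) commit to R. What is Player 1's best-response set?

BR_1 = {C}

u_1(A vs R) = 1
u_1(B vs R) = 2
u_1(C vs R) = 3
max payoff 3 at {C}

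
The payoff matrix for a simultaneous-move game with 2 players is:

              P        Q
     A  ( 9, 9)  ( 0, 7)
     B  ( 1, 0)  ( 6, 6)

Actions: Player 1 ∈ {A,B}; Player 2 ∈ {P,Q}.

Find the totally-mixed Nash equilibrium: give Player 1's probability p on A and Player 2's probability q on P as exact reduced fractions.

P1 indiff ⇒ q·9+(1-q)·0 = q·1+(1-q)·6 ⇒ q(8) = (1-q)(6) ⇒ q = 3/7
P2 indiff ⇒ p·9+(1-p)·0 = p·7+(1-p)·6 ⇒ p(2) = (1-p)(6) ⇒ p = 3/4

P1 mixes 3/4 on A; P2 mixes 3/7 on P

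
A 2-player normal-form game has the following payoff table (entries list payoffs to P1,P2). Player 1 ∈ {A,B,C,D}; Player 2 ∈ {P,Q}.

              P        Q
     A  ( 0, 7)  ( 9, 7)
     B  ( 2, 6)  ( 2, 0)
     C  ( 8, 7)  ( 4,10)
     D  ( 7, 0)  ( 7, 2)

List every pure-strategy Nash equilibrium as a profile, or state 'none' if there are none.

(A,P): not NE [P1→C gives 8>0]
(A,Q): NE
(B,P): not NE [P1→C gives 8>2]
(B,Q): not NE [P1→A gives 9>2; P2→P gives 6>0]
(C,P): not NE [P2→Q gives 10>7]
(C,Q): not NE [P1→A gives 9>4]
(D,P): not NE [P1→C gives 8>7; P2→Q gives 2>0]
(D,Q): not NE [P1→A gives 9>7]

NE set: (A,Q)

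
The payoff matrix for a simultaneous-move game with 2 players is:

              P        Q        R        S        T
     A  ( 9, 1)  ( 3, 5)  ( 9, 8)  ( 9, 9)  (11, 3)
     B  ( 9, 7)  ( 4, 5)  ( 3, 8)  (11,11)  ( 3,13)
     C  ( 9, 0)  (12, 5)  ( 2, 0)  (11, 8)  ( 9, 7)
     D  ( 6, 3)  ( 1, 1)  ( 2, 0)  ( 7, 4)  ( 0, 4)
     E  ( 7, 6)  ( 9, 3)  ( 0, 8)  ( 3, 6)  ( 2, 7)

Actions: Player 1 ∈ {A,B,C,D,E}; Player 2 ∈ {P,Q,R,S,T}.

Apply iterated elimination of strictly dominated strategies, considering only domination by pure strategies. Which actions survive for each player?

P1 drop D (A beats it: P:9>6 Q:3>1 R:9>2 S:9>7 T:11>0)
P1 drop E (C beats it: P:9>7 Q:12>9 R:2>0 S:11>3 T:9>2)
P2 drop P (S beats it: A:9>1 B:11>7 C:8>0)
P2 drop Q (S beats it: A:9>5 B:11>5 C:8>5)
P2 drop R (S beats it: A:9>8 B:11>8 C:8>0)
P1→{A,B,C} P2→{S,T}

Survivors P1:{A,B,C} P2:{S,T}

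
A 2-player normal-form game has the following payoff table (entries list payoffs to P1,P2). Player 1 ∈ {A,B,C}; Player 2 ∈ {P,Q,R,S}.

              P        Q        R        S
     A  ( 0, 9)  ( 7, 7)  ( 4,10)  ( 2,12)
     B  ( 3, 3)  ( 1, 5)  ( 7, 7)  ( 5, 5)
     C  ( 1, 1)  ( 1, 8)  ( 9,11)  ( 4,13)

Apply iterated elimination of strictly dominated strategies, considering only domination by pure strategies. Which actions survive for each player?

Survivors P1:{B,C} P2:{R,S}

P2 drop P (R beats it: A:10>9 B:7>3 C:11>1)
P2 drop Q (R beats it: A:10>7 B:7>5 C:11>8)
P1 drop A (B beats it: R:7>4 S:5>2)
P1→{B,C} P2→{R,S}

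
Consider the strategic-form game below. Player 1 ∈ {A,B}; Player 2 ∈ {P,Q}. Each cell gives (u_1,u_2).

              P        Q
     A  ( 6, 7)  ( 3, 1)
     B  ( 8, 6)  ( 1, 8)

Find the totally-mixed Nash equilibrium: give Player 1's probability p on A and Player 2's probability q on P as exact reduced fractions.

P1 indiff ⇒ q·6+(1-q)·3 = q·8+(1-q)·1 ⇒ q(-2) = (1-q)(-2) ⇒ q = 1/2
P2 indiff ⇒ p·7+(1-p)·6 = p·1+(1-p)·8 ⇒ p(6) = (1-p)(2) ⇒ p = 1/4

(p,q) = (1/4, 1/2)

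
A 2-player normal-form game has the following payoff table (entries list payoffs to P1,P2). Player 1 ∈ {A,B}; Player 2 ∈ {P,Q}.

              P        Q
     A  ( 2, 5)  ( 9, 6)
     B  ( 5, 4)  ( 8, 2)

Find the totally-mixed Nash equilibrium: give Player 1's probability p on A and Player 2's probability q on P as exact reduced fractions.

P1 indiff ⇒ q·2+(1-q)·9 = q·5+(1-q)·8 ⇒ q(-3) = (1-q)(-1) ⇒ q = 1/4
P2 indiff ⇒ p·5+(1-p)·4 = p·6+(1-p)·2 ⇒ p(-1) = (1-p)(-2) ⇒ p = 2/3

(p,q) = (2/3, 1/4)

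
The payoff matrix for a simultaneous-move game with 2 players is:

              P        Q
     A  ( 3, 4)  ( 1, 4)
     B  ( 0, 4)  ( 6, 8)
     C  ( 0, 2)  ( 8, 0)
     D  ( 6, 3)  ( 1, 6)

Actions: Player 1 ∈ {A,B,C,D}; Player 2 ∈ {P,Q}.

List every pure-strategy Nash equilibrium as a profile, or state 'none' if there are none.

(A,P): not NE [P1→D gives 6>3]
(A,Q): not NE [P1→C gives 8>1]
(B,P): not NE [P1→D gives 6>0; P2→Q gives 8>4]
(B,Q): not NE [P1→C gives 8>6]
(C,P): not NE [P1→D gives 6>0]
(C,Q): not NE [P2→P gives 2>0]
(D,P): not NE [P2→Q gives 6>3]
(D,Q): not NE [P1→C gives 8>1]

Equilibria: none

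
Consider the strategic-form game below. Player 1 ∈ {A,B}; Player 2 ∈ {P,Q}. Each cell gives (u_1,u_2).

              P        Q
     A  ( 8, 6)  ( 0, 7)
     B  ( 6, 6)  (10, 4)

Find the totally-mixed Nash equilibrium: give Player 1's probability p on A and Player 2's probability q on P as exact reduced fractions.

p=2/3, q=5/6

P1 indiff ⇒ q·8+(1-q)·0 = q·6+(1-q)·10 ⇒ q(2) = (1-q)(10) ⇒ q = 5/6
P2 indiff ⇒ p·6+(1-p)·6 = p·7+(1-p)·4 ⇒ p(-1) = (1-p)(-2) ⇒ p = 2/3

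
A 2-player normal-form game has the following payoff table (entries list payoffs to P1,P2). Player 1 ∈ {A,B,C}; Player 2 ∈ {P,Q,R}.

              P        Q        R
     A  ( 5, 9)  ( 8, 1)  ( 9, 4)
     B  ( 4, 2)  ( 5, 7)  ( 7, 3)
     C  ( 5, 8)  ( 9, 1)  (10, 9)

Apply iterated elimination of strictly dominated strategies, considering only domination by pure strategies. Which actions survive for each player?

IESDS → P1:{A,C} P2:{P,R}

P1 drop B (A beats it: P:5>4 Q:8>5 R:9>7)
P2 drop Q (P beats it: A:9>1 C:8>1)
P1→{A,C} P2→{P,R}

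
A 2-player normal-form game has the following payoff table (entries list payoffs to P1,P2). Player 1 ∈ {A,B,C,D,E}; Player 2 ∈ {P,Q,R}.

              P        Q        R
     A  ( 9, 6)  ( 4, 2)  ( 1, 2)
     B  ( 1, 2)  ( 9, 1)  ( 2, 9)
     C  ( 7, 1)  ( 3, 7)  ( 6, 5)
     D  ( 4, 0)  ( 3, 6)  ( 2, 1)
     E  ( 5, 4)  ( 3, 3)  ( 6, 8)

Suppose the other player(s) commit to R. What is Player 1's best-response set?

argmax u_1 = {C,E}

u_1(A vs R) = 1
u_1(B vs R) = 2
u_1(C vs R) = 6
u_1(D vs R) = 2
u_1(E vs R) = 6
max payoff 6 at {C,E}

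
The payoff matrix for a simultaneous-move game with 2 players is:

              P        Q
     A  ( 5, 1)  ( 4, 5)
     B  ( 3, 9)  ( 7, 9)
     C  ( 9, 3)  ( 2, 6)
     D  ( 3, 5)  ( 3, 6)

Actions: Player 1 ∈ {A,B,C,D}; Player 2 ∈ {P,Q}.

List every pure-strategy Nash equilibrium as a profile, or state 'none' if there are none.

(A,P): not NE [P1→C gives 9>5; P2→Q gives 5>1]
(A,Q): not NE [P1→B gives 7>4]
(B,P): not NE [P1→C gives 9>3]
(B,Q): NE
(C,P): not NE [P2→Q gives 6>3]
(C,Q): not NE [P1→B gives 7>2]
(D,P): not NE [P1→C gives 9>3; P2→Q gives 6>5]
(D,Q): not NE [P1→B gives 7>3]

PSNE = {(B,Q)}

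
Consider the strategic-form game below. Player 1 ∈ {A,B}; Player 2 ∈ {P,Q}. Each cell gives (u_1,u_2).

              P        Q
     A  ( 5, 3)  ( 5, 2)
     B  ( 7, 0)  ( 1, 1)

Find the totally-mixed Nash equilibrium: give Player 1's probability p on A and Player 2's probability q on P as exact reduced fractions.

P1 mixes 1/2 on A; P2 mixes 2/3 on P

P1 indiff ⇒ q·5+(1-q)·5 = q·7+(1-q)·1 ⇒ q(-2) = (1-q)(-4) ⇒ q = 2/3
P2 indiff ⇒ p·3+(1-p)·0 = p·2+(1-p)·1 ⇒ p(1) = (1-p)(1) ⇒ p = 1/2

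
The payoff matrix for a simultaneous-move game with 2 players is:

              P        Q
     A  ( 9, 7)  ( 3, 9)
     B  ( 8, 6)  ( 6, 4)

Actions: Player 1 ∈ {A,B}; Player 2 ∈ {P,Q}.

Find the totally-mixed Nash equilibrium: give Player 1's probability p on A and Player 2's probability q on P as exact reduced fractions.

(p,q) = (1/2, 3/4)

P1 indiff ⇒ q·9+(1-q)·3 = q·8+(1-q)·6 ⇒ q(1) = (1-q)(3) ⇒ q = 3/4
P2 indiff ⇒ p·7+(1-p)·6 = p·9+(1-p)·4 ⇒ p(-2) = (1-p)(-2) ⇒ p = 1/2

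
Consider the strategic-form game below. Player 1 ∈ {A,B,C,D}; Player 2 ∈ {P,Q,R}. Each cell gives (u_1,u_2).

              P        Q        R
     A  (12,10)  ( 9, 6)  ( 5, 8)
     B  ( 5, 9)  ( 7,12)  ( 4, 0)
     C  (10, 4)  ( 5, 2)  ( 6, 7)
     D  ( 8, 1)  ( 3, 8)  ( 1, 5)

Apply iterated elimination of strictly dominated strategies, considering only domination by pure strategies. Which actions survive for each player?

Remaining: P1:{A,C} P2:{P,R}

P1 drop B (A beats it: P:12>5 Q:9>7 R:5>4)
P1 drop D (A beats it: P:12>8 Q:9>3 R:5>1)
P2 drop Q (P beats it: A:10>6 C:4>2)
P1→{A,C} P2→{P,R}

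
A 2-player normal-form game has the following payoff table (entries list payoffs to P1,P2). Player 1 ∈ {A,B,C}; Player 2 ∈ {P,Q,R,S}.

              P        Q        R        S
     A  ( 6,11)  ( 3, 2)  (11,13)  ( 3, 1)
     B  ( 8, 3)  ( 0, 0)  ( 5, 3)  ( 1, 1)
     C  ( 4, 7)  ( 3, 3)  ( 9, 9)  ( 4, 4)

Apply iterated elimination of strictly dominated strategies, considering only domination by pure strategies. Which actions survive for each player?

P2 drop Q (P beats it: A:11>2 B:3>0 C:7>3)
P2 drop S (P beats it: A:11>1 B:3>1 C:7>4)
P1 drop C (A beats it: P:6>4 R:11>9)
P1→{A,B} P2→{P,R}

IESDS → P1:{A,B} P2:{P,R}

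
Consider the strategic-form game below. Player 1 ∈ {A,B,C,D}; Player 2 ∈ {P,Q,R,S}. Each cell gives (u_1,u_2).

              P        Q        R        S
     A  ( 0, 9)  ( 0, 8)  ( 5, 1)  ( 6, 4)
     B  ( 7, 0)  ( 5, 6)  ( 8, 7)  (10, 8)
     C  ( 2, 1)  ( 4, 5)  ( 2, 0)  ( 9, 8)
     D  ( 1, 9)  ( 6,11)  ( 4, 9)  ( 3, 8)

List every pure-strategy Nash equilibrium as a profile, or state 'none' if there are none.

PSNE = {(B,S), (D,Q)}

(A,P): not NE [P1→B gives 7>0]
(A,Q): not NE [P1→D gives 6>0; P2→P gives 9>8]
(A,R): not NE [P1→B gives 8>5; P2→P gives 9>1]
(A,S): not NE [P1→B gives 10>6; P2→P gives 9>4]
(B,P): not NE [P2→S gives 8>0]
(B,Q): not NE [P1→D gives 6>5; P2→S gives 8>6]
(B,R): not NE [P2→S gives 8>7]
(B,S): NE
(C,P): not NE [P1→B gives 7>2; P2→S gives 8>1]
(C,Q): not NE [P1→D gives 6>4; P2→S gives 8>5]
(C,R): not NE [P1→B gives 8>2; P2→S gives 8>0]
(C,S): not NE [P1→B gives 10>9]
(D,P): not NE [P1→B gives 7>1; P2→Q gives 11>9]
(D,Q): NE
(D,R): not NE [P1→B gives 8>4; P2→Q gives 11>9]
(D,S): not NE [P1→B gives 10>3; P2→Q gives 11>8]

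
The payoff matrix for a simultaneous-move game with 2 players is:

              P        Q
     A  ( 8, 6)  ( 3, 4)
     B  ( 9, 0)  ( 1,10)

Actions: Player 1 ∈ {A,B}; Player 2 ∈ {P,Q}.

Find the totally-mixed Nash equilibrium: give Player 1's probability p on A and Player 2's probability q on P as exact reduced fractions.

P1 indiff ⇒ q·8+(1-q)·3 = q·9+(1-q)·1 ⇒ q(-1) = (1-q)(-2) ⇒ q = 2/3
P2 indiff ⇒ p·6+(1-p)·0 = p·4+(1-p)·10 ⇒ p(2) = (1-p)(10) ⇒ p = 5/6

(p,q) = (5/6, 2/3)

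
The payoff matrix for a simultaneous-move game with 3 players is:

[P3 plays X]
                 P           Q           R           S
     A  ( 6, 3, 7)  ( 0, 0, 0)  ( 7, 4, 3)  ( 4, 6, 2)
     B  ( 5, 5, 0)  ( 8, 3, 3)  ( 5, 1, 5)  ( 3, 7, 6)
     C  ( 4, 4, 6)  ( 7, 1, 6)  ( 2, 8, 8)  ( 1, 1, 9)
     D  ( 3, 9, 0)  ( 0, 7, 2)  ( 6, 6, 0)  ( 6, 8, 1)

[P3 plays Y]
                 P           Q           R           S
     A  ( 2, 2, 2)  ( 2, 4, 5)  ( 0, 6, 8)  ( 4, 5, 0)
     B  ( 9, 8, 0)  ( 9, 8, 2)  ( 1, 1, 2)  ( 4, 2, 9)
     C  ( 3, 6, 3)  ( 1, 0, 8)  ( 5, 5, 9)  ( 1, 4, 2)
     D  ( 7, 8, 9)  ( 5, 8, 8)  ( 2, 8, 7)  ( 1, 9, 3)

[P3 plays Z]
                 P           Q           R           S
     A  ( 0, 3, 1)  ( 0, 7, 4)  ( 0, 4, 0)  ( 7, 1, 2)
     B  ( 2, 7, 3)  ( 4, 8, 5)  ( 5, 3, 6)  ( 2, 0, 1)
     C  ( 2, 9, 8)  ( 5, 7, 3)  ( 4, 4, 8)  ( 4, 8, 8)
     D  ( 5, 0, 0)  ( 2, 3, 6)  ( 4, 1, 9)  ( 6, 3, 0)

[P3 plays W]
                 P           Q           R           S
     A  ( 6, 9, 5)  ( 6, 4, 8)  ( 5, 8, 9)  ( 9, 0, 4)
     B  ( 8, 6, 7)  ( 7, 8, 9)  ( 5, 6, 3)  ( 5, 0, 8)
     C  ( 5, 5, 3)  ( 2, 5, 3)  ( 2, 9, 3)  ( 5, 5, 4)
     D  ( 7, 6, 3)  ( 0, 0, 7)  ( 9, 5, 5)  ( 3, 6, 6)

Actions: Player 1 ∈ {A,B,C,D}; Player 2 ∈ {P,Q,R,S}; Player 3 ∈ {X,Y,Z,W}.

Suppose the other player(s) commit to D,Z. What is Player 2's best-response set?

u_2(P vs D,Z) = 0
u_2(Q vs D,Z) = 3
u_2(R vs D,Z) = 1
u_2(S vs D,Z) = 3
max payoff 3 at {Q,S}

BR_2 = {Q,S}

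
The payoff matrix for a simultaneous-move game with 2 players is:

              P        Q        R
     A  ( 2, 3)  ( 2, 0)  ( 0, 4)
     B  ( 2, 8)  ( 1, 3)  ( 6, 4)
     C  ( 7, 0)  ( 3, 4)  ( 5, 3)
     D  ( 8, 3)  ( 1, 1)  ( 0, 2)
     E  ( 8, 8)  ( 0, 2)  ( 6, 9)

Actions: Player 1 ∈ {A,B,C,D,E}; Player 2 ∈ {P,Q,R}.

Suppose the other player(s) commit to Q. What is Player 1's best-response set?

u_1(A vs Q) = 2
u_1(B vs Q) = 1
u_1(C vs Q) = 3
u_1(D vs Q) = 1
u_1(E vs Q) = 0
max payoff 3 at {C}

P1 best: {C}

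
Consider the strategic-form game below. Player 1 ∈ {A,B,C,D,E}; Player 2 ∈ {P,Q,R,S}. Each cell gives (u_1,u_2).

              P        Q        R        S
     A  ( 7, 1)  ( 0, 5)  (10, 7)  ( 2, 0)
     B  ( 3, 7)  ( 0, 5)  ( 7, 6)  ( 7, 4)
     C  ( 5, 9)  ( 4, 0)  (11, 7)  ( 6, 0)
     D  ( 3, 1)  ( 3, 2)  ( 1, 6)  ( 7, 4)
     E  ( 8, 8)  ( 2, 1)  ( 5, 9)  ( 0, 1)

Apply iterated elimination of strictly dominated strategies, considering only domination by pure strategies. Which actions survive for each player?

Survivors P1:{A,C,E} P2:{P,R}

P2 drop Q (R beats it: A:7>5 B:6>5 C:7>0 D:6>2 E:9>1)
P2 drop S (R beats it: A:7>0 B:6>4 C:7>0 D:6>4 E:9>1)
P1 drop B (A beats it: P:7>3 R:10>7)
P1 drop D (A beats it: P:7>3 R:10>1)
P1→{A,C,E} P2→{P,R}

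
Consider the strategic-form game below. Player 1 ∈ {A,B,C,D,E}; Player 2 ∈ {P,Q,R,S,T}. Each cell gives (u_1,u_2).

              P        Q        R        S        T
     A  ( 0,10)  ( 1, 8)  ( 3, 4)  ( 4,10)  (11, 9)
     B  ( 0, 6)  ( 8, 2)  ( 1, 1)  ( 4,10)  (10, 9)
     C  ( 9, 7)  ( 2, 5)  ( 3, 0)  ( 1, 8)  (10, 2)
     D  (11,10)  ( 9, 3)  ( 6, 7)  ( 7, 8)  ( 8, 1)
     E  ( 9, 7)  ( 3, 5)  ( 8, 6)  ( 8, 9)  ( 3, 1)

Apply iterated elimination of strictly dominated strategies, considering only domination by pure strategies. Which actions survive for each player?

IESDS → P1:{D,E} P2:{P,S}

P2 drop Q (P beats it: A:10>8 B:6>2 C:7>5 D:10>3 E:7>5)
P2 drop R (P beats it: A:10>4 B:6>1 C:7>0 D:10>7 E:7>6)
P2 drop T (S beats it: A:10>9 B:10>9 C:8>2 D:8>1 E:9>1)
P1 drop A (D beats it: P:11>0 S:7>4)
P1 drop B (D beats it: P:11>0 S:7>4)
P1 drop C (D beats it: P:11>9 S:7>1)
P1→{D,E} P2→{P,S}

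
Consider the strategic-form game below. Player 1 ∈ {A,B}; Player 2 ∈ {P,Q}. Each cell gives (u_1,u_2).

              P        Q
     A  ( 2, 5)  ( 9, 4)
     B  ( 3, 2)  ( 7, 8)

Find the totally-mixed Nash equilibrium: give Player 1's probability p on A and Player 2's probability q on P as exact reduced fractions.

p=6/7, q=2/3

P1 indiff ⇒ q·2+(1-q)·9 = q·3+(1-q)·7 ⇒ q(-1) = (1-q)(-2) ⇒ q = 2/3
P2 indiff ⇒ p·5+(1-p)·2 = p·4+(1-p)·8 ⇒ p(1) = (1-p)(6) ⇒ p = 6/7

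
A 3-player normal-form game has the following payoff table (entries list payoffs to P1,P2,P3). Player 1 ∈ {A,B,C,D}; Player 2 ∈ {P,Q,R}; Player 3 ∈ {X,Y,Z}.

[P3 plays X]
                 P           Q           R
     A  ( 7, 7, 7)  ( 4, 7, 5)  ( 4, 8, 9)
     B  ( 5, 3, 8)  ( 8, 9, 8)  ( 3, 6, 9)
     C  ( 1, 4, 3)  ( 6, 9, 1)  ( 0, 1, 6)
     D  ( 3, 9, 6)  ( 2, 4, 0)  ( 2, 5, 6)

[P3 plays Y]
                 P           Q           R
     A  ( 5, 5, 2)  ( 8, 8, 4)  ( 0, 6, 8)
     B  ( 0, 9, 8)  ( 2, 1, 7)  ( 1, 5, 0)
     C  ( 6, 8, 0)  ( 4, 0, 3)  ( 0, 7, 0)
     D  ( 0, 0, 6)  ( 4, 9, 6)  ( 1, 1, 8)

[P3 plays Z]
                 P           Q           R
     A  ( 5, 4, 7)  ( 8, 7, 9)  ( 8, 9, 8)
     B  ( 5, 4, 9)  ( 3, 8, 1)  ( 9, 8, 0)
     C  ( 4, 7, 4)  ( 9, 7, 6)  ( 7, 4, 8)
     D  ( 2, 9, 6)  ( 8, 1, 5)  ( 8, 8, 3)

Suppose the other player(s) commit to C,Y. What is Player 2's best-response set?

argmax u_2 = {P}

u_2(P vs C,Y) = 8
u_2(Q vs C,Y) = 0
u_2(R vs C,Y) = 7
max payoff 8 at {P}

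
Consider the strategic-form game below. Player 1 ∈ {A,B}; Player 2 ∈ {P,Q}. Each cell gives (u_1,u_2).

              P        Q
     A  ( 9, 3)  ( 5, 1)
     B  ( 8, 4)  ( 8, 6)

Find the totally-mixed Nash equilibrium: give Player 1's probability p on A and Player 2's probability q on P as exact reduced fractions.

(p,q) = (1/2, 3/4)

P1 indiff ⇒ q·9+(1-q)·5 = q·8+(1-q)·8 ⇒ q(1) = (1-q)(3) ⇒ q = 3/4
P2 indiff ⇒ p·3+(1-p)·4 = p·1+(1-p)·6 ⇒ p(2) = (1-p)(2) ⇒ p = 1/2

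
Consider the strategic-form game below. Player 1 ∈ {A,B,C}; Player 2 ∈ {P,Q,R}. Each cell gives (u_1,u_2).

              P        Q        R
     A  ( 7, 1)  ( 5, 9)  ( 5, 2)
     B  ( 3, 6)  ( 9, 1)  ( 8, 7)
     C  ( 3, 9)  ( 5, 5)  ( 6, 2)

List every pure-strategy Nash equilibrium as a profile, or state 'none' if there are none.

(A,P): not NE [P2→Q gives 9>1]
(A,Q): not NE [P1→B gives 9>5]
(A,R): not NE [P1→B gives 8>5; P2→Q gives 9>2]
(B,P): not NE [P1→A gives 7>3; P2→R gives 7>6]
(B,Q): not NE [P2→R gives 7>1]
(B,R): NE
(C,P): not NE [P1→A gives 7>3]
(C,Q): not NE [P1→B gives 9>5; P2→P gives 9>5]
(C,R): not NE [P1→B gives 8>6; P2→P gives 9>2]

Nash profiles: (B,R)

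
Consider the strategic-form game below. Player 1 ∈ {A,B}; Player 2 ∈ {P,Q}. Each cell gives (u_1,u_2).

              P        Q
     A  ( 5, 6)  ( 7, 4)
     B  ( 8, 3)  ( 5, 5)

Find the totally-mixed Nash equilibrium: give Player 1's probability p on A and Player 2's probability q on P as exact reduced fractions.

P1 indiff ⇒ q·5+(1-q)·7 = q·8+(1-q)·5 ⇒ q(-3) = (1-q)(-2) ⇒ q = 2/5
P2 indiff ⇒ p·6+(1-p)·3 = p·4+(1-p)·5 ⇒ p(2) = (1-p)(2) ⇒ p = 1/2

(p,q) = (1/2, 2/5)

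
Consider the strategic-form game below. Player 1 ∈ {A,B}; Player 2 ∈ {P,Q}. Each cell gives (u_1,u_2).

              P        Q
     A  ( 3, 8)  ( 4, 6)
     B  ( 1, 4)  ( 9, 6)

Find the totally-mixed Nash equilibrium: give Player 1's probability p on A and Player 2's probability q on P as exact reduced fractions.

p=1/2, q=5/7

P1 indiff ⇒ q·3+(1-q)·4 = q·1+(1-q)·9 ⇒ q(2) = (1-q)(5) ⇒ q = 5/7
P2 indiff ⇒ p·8+(1-p)·4 = p·6+(1-p)·6 ⇒ p(2) = (1-p)(2) ⇒ p = 1/2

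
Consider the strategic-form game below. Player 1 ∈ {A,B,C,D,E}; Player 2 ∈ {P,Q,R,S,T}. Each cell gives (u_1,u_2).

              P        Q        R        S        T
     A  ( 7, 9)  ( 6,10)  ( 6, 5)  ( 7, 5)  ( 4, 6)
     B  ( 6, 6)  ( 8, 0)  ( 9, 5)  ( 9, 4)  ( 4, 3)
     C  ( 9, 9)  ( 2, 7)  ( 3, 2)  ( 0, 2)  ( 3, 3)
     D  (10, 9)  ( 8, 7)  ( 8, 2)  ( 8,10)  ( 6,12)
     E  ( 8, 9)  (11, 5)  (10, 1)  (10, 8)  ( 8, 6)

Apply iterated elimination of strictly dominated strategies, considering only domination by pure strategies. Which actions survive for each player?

Survivors P1:{D,E} P2:{P,S,T}

P1 drop A (D beats it: P:10>7 Q:8>6 R:8>6 S:8>7 T:6>4)
P1 drop B (E beats it: P:8>6 Q:11>8 R:10>9 S:10>9 T:8>4)
P1 drop C (D beats it: P:10>9 Q:8>2 R:8>3 S:8>0 T:6>3)
P2 drop Q (P beats it: D:9>7 E:9>5)
P2 drop R (P beats it: D:9>2 E:9>1)
P1→{D,E} P2→{P,S,T}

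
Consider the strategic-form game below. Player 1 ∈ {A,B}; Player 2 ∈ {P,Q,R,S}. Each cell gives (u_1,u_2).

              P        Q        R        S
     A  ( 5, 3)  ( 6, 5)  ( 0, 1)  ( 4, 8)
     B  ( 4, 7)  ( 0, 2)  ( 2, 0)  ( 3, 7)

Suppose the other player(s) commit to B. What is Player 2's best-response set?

argmax u_2 = {P,S}

u_2(P vs B) = 7
u_2(Q vs B) = 2
u_2(R vs B) = 0
u_2(S vs B) = 7
max payoff 7 at {P,S}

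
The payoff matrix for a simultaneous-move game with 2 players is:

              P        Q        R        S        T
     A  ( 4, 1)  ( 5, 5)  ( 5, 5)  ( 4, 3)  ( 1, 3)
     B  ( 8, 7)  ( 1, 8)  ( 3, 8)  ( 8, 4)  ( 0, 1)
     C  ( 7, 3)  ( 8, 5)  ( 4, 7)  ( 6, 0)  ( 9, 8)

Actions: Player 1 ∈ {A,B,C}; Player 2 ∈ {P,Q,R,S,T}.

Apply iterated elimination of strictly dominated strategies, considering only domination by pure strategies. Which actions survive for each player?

P2 drop P (Q beats it: A:5>1 B:8>7 C:5>3)
P2 drop S (Q beats it: A:5>3 B:8>4 C:5>0)
P1 drop B (A beats it: Q:5>1 R:5>3 T:1>0)
P1→{A,C} P2→{Q,R,T}

Survivors P1:{A,C} P2:{Q,R,T}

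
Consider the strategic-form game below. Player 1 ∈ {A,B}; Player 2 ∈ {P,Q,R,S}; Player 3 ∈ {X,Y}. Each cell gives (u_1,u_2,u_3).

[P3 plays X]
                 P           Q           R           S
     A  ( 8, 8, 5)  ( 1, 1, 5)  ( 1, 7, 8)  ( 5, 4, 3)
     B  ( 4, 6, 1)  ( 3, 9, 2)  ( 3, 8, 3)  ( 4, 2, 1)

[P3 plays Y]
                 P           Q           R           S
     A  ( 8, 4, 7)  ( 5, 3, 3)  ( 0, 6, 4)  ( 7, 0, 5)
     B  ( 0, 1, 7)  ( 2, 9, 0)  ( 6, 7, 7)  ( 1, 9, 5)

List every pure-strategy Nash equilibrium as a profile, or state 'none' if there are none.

Nash profiles: (B,Q,X)

(A,P,X): not NE [P3→Y gives 7>5]
(A,P,Y): not NE [P2→R gives 6>4]
(A,Q,X): not NE [P1→B gives 3>1; P2→P gives 8>1]
(A,Q,Y): not NE [P2→R gives 6>3; P3→X gives 5>3]
(A,R,X): not NE [P1→B gives 3>1; P2→P gives 8>7]
(A,R,Y): not NE [P1→B gives 6>0; P3→X gives 8>4]
(A,S,X): not NE [P2→P gives 8>4; P3→Y gives 5>3]
(A,S,Y): not NE [P2→R gives 6>0]
(B,P,X): not NE [P1→A gives 8>4; P2→Q gives 9>6; P3→Y gives 7>1]
(B,P,Y): not NE [P1→A gives 8>0; P2→S gives 9>1]
(B,Q,X): NE
(B,Q,Y): not NE [P1→A gives 5>2; P3→X gives 2>0]
(B,R,X): not NE [P2→Q gives 9>8; P3→Y gives 7>3]
(B,R,Y): not NE [P2→S gives 9>7]
(B,S,X): not NE [P1→A gives 5>4; P2→Q gives 9>2; P3→Y gives 5>1]
(B,S,Y): not NE [P1→A gives 7>1]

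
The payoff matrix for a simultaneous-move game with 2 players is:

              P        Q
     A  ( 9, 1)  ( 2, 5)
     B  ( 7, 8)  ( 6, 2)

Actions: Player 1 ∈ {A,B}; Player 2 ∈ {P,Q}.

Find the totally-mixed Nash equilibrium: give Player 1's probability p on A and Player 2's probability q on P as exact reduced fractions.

(p,q) = (3/5, 2/3)

P1 indiff ⇒ q·9+(1-q)·2 = q·7+(1-q)·6 ⇒ q(2) = (1-q)(4) ⇒ q = 2/3
P2 indiff ⇒ p·1+(1-p)·8 = p·5+(1-p)·2 ⇒ p(-4) = (1-p)(-6) ⇒ p = 3/5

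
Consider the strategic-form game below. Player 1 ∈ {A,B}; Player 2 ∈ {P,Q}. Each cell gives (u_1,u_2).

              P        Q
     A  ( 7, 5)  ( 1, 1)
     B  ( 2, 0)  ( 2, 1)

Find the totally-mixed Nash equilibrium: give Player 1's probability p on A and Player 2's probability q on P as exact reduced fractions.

P1 indiff ⇒ q·7+(1-q)·1 = q·2+(1-q)·2 ⇒ q(5) = (1-q)(1) ⇒ q = 1/6
P2 indiff ⇒ p·5+(1-p)·0 = p·1+(1-p)·1 ⇒ p(4) = (1-p)(1) ⇒ p = 1/5

P1 mixes 1/5 on A; P2 mixes 1/6 on P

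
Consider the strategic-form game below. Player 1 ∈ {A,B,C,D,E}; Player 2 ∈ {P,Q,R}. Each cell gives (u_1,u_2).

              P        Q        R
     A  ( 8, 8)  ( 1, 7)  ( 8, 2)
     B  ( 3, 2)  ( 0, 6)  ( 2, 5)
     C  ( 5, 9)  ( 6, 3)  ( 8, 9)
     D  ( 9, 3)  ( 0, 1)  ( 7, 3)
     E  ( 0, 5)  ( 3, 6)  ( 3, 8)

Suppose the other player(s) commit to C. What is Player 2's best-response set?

u_2(P vs C) = 9
u_2(Q vs C) = 3
u_2(R vs C) = 9
max payoff 9 at {P,R}

argmax u_2 = {P,R}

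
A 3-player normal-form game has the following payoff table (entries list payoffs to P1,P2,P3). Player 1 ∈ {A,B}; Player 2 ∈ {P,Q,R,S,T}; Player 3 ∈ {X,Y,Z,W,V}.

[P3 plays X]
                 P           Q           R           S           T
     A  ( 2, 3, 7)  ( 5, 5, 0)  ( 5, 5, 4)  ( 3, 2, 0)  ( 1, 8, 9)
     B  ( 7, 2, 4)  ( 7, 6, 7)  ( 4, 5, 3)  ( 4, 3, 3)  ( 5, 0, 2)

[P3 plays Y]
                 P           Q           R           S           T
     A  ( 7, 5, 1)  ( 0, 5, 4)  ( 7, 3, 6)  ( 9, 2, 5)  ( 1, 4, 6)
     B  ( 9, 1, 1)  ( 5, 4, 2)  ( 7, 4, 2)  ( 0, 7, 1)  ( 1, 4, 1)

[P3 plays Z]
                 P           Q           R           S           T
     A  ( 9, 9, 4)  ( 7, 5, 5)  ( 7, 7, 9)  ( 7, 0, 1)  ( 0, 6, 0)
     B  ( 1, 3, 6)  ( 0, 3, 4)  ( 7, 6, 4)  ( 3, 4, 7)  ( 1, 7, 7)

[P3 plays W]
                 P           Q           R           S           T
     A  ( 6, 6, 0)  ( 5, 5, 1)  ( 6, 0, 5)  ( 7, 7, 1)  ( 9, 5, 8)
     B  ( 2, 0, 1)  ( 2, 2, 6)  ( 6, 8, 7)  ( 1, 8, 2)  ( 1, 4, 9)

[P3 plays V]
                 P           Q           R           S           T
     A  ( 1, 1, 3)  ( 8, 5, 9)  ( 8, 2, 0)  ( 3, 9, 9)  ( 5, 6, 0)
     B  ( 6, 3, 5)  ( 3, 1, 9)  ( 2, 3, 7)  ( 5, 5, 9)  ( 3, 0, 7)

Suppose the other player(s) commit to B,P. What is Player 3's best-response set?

P3 best: {Z}

u_3(X vs B,P) = 4
u_3(Y vs B,P) = 1
u_3(Z vs B,P) = 6
u_3(W vs B,P) = 1
u_3(V vs B,P) = 5
max payoff 6 at {Z}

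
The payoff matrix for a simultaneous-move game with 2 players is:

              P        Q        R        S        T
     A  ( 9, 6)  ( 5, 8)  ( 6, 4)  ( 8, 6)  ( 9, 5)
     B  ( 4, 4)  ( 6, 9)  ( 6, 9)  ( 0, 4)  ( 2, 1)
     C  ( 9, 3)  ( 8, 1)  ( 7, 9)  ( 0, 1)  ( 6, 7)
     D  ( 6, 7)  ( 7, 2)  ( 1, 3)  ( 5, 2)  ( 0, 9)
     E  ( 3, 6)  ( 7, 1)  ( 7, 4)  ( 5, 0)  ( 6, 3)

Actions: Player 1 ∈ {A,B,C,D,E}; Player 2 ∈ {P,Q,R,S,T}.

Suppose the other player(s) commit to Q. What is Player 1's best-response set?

u_1(A vs Q) = 5
u_1(B vs Q) = 6
u_1(C vs Q) = 8
u_1(D vs Q) = 7
u_1(E vs Q) = 7
max payoff 8 at {C}

argmax u_1 = {C}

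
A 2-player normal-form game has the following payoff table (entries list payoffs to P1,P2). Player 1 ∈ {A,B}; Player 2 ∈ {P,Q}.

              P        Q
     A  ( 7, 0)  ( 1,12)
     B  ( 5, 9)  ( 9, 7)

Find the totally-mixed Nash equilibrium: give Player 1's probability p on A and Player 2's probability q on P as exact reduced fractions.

P1 indiff ⇒ q·7+(1-q)·1 = q·5+(1-q)·9 ⇒ q(2) = (1-q)(8) ⇒ q = 4/5
P2 indiff ⇒ p·0+(1-p)·9 = p·12+(1-p)·7 ⇒ p(-12) = (1-p)(-2) ⇒ p = 1/7

p=1/7, q=4/5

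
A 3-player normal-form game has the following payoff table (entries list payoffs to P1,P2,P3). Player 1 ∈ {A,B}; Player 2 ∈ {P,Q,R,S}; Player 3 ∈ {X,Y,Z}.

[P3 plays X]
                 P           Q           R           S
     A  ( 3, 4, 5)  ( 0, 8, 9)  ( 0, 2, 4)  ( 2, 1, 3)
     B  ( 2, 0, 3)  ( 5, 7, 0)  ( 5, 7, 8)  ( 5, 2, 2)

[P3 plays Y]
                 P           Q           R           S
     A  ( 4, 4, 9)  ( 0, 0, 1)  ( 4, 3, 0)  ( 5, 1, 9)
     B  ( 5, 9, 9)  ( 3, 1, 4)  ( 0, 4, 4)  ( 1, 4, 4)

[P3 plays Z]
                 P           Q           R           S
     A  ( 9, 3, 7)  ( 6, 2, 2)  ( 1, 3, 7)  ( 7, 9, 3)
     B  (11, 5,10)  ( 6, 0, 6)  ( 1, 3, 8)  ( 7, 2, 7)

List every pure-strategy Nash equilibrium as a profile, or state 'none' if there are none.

(A,P,X): not NE [P2→Q gives 8>4; P3→Y gives 9>5]
(A,P,Y): not NE [P1→B gives 5>4]
(A,P,Z): not NE [P1→B gives 11>9; P2→S gives 9>3; P3→Y gives 9>7]
(A,Q,X): not NE [P1→B gives 5>0]
(A,Q,Y): not NE [P1→B gives 3>0; P2→P gives 4>0; P3→X gives 9>1]
(A,Q,Z): not NE [P2→S gives 9>2; P3→X gives 9>2]
(A,R,X): not NE [P1→B gives 5>0; P2→Q gives 8>2; P3→Z gives 7>4]
(A,R,Y): not NE [P2→P gives 4>3; P3→Z gives 7>0]
(A,R,Z): not NE [P2→S gives 9>3]
(A,S,X): not NE [P1→B gives 5>2; P2→Q gives 8>1; P3→Y gives 9>3]
(A,S,Y): not NE [P2→P gives 4>1]
(A,S,Z): not NE [P3→Y gives 9>3]
(B,P,X): not NE [P1→A gives 3>2; P2→R gives 7>0; P3→Z gives 10>3]
(B,P,Y): not NE [P3→Z gives 10>9]
(B,P,Z): NE
(B,Q,X): not NE [P3→Z gives 6>0]
(B,Q,Y): not NE [P2→P gives 9>1; P3→Z gives 6>4]
(B,Q,Z): not NE [P2→P gives 5>0]
(B,R,X): NE
(B,R,Y): not NE [P1→A gives 4>0; P2→P gives 9>4; P3→Z gives 8>4]
(B,R,Z): not NE [P2→P gives 5>3]
(B,S,X): not NE [P2→R gives 7>2; P3→Z gives 7>2]
(B,S,Y): not NE [P1→A gives 5>1; P2→P gives 9>4; P3→Z gives 7>4]
(B,S,Z): not NE [P2→P gives 5>2]

NE set: (B,P,Z), (B,R,X)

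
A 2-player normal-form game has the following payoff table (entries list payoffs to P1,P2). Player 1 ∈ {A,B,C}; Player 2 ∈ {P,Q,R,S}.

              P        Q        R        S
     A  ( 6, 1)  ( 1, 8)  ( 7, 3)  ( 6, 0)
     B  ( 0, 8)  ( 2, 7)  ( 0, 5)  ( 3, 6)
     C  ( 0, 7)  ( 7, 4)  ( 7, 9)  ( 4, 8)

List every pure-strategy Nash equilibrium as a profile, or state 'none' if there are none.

PSNE = {(C,R)}

(A,P): not NE [P2→Q gives 8>1]
(A,Q): not NE [P1→C gives 7>1]
(A,R): not NE [P2→Q gives 8>3]
(A,S): not NE [P2→Q gives 8>0]
(B,P): not NE [P1→A gives 6>0]
(B,Q): not NE [P1→C gives 7>2; P2→P gives 8>7]
(B,R): not NE [P1→C gives 7>0; P2→P gives 8>5]
(B,S): not NE [P1→A gives 6>3; P2→P gives 8>6]
(C,P): not NE [P1→A gives 6>0; P2→R gives 9>7]
(C,Q): not NE [P2→R gives 9>4]
(C,R): NE
(C,S): not NE [P1→A gives 6>4; P2→R gives 9>8]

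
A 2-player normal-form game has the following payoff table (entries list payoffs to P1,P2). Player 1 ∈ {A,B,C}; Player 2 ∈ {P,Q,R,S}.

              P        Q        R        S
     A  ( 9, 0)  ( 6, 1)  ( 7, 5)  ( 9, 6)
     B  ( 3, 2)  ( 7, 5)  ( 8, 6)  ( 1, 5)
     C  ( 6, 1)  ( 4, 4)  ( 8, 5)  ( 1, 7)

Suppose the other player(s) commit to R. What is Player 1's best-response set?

argmax u_1 = {B,C}

u_1(A vs R) = 7
u_1(B vs R) = 8
u_1(C vs R) = 8
max payoff 8 at {B,C}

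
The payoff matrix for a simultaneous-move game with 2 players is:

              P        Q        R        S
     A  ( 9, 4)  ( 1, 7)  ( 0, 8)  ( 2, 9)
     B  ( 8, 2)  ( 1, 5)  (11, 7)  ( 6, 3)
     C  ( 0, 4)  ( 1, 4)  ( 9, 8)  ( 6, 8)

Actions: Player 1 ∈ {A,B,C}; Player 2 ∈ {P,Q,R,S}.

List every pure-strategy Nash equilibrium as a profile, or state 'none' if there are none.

(A,P): not NE [P2→S gives 9>4]
(A,Q): not NE [P2→S gives 9>7]
(A,R): not NE [P1→B gives 11>0; P2→S gives 9>8]
(A,S): not NE [P1→C gives 6>2]
(B,P): not NE [P1→A gives 9>8; P2→R gives 7>2]
(B,Q): not NE [P2→R gives 7>5]
(B,R): NE
(B,S): not NE [P2→R gives 7>3]
(C,P): not NE [P1→A gives 9>0; P2→S gives 8>4]
(C,Q): not NE [P2→S gives 8>4]
(C,R): not NE [P1→B gives 11>9]
(C,S): NE

PSNE = {(B,R), (C,S)}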